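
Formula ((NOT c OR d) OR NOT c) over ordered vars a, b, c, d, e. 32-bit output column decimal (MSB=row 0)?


Formula: ((NOT c OR d) OR NOT c) over a, b, c, d, e (32 rows)
Evaluate each row (bits = a,b,c,d,e, MSB first):
  row 0 [00000]: ((NOT 0 OR 0) OR NOT 0) -> 1
  row 1 [00001]: ((NOT 0 OR 0) OR NOT 0) -> 1
  row 2 [00010]: ((NOT 0 OR 1) OR NOT 0) -> 1
  row 3 [00011]: ((NOT 0 OR 1) OR NOT 0) -> 1
  row 4 [00100]: ((NOT 1 OR 0) OR NOT 1) -> 0
  row 5 [00101]: ((NOT 1 OR 0) OR NOT 1) -> 0
  row 6 [00110]: ((NOT 1 OR 1) OR NOT 1) -> 1
  row 7 [00111]: ((NOT 1 OR 1) OR NOT 1) -> 1
  row 8 [01000]: ((NOT 0 OR 0) OR NOT 0) -> 1
  row 9 [01001]: ((NOT 0 OR 0) OR NOT 0) -> 1
  row 10 [01010]: ((NOT 0 OR 1) OR NOT 0) -> 1
  row 11 [01011]: ((NOT 0 OR 1) OR NOT 0) -> 1
  row 12 [01100]: ((NOT 1 OR 0) OR NOT 1) -> 0
  row 13 [01101]: ((NOT 1 OR 0) OR NOT 1) -> 0
  row 14 [01110]: ((NOT 1 OR 1) OR NOT 1) -> 1
  row 15 [01111]: ((NOT 1 OR 1) OR NOT 1) -> 1
  row 16 [10000]: ((NOT 0 OR 0) OR NOT 0) -> 1
  row 17 [10001]: ((NOT 0 OR 0) OR NOT 0) -> 1
  row 18 [10010]: ((NOT 0 OR 1) OR NOT 0) -> 1
  row 19 [10011]: ((NOT 0 OR 1) OR NOT 0) -> 1
  row 20 [10100]: ((NOT 1 OR 0) OR NOT 1) -> 0
  row 21 [10101]: ((NOT 1 OR 0) OR NOT 1) -> 0
  row 22 [10110]: ((NOT 1 OR 1) OR NOT 1) -> 1
  row 23 [10111]: ((NOT 1 OR 1) OR NOT 1) -> 1
  row 24 [11000]: ((NOT 0 OR 0) OR NOT 0) -> 1
  row 25 [11001]: ((NOT 0 OR 0) OR NOT 0) -> 1
  row 26 [11010]: ((NOT 0 OR 1) OR NOT 0) -> 1
  row 27 [11011]: ((NOT 0 OR 1) OR NOT 0) -> 1
  row 28 [11100]: ((NOT 1 OR 0) OR NOT 1) -> 0
  row 29 [11101]: ((NOT 1 OR 0) OR NOT 1) -> 0
  row 30 [11110]: ((NOT 1 OR 1) OR NOT 1) -> 1
  row 31 [11111]: ((NOT 1 OR 1) OR NOT 1) -> 1
Full result column, 4 rows per line (a,b,c fixed per line; d,e runs 00..11 left to right):
  rows 0-3 [a,b,c=000]: 1111  = hex F
  rows 4-7 [a,b,c=001]: 0011  = hex 3
  rows 8-11 [a,b,c=010]: 1111  = hex F
  rows 12-15 [a,b,c=011]: 0011  = hex 3
  rows 16-19 [a,b,c=100]: 1111  = hex F
  rows 20-23 [a,b,c=101]: 0011  = hex 3
  rows 24-27 [a,b,c=110]: 1111  = hex F
  rows 28-31 [a,b,c=111]: 0011  = hex 3
Output column (row 0 .. row 31) = 11110011111100111111001111110011
Output column grouped in 4s = 1111 0011 1111 0011 1111 0011 1111 0011 = 0xF3F3F3F3
Convert to decimal digit by digit (value = value*16 + digit):
  F -> 15
  15*16 + 3 = 243
  243*16 + 15 (F) = 3903
  3903*16 + 3 = 62451
  62451*16 + 15 (F) = 999231
  999231*16 + 3 = 15987699
  15987699*16 + 15 (F) = 255803199
  255803199*16 + 3 = 4092851187
Decimal = 4092851187

4092851187


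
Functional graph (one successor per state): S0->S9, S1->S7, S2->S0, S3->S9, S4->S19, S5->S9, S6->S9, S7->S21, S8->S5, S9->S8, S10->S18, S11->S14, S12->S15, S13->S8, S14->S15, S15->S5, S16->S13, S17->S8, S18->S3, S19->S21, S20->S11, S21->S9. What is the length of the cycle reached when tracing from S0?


Trace from S0 until a state repeats:
  S0 -> S9 -> S8 -> S5 -> S9
S9 first seen at step 1, revisited at step 4.
Cycle length = 4 - 1 = 3

3


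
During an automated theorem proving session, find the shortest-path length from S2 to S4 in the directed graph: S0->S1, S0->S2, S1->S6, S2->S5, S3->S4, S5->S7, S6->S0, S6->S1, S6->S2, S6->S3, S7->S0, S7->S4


BFS layer-by-layer from S2:
  dist 0: {S2}
  dist 1: {S5}
  dist 2: {S7}
  dist 3: {S0, S4}
  -> S4 reached at distance 3
Shortest path length = 3

3


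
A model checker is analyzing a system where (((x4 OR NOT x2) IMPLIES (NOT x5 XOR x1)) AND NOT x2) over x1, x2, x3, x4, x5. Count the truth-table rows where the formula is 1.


Formula: (((x4 OR NOT x2) IMPLIES (NOT x5 XOR x1)) AND NOT x2) over 5 vars (32 rows)
Evaluate each row (x1, x2, x3, x4, x5 as bits, MSB first):
  row 0 [00000]: (((0 OR NOT 0) IMPLIES (NOT 0 XOR 0)) AND NOT 0) -> 1
  row 1 [00001]: (((0 OR NOT 0) IMPLIES (NOT 1 XOR 0)) AND NOT 0) -> 0
  row 2 [00010]: (((1 OR NOT 0) IMPLIES (NOT 0 XOR 0)) AND NOT 0) -> 1
  row 3 [00011]: (((1 OR NOT 0) IMPLIES (NOT 1 XOR 0)) AND NOT 0) -> 0
  row 4 [00100]: (((0 OR NOT 0) IMPLIES (NOT 0 XOR 0)) AND NOT 0) -> 1
  row 5 [00101]: (((0 OR NOT 0) IMPLIES (NOT 1 XOR 0)) AND NOT 0) -> 0
  row 6 [00110]: (((1 OR NOT 0) IMPLIES (NOT 0 XOR 0)) AND NOT 0) -> 1
  row 7 [00111]: (((1 OR NOT 0) IMPLIES (NOT 1 XOR 0)) AND NOT 0) -> 0
  row 8 [01000]: (((0 OR NOT 1) IMPLIES (NOT 0 XOR 0)) AND NOT 1) -> 0
  row 9 [01001]: (((0 OR NOT 1) IMPLIES (NOT 1 XOR 0)) AND NOT 1) -> 0
  row 10 [01010]: (((1 OR NOT 1) IMPLIES (NOT 0 XOR 0)) AND NOT 1) -> 0
  row 11 [01011]: (((1 OR NOT 1) IMPLIES (NOT 1 XOR 0)) AND NOT 1) -> 0
  row 12 [01100]: (((0 OR NOT 1) IMPLIES (NOT 0 XOR 0)) AND NOT 1) -> 0
  row 13 [01101]: (((0 OR NOT 1) IMPLIES (NOT 1 XOR 0)) AND NOT 1) -> 0
  row 14 [01110]: (((1 OR NOT 1) IMPLIES (NOT 0 XOR 0)) AND NOT 1) -> 0
  row 15 [01111]: (((1 OR NOT 1) IMPLIES (NOT 1 XOR 0)) AND NOT 1) -> 0
  row 16 [10000]: (((0 OR NOT 0) IMPLIES (NOT 0 XOR 1)) AND NOT 0) -> 0
  row 17 [10001]: (((0 OR NOT 0) IMPLIES (NOT 1 XOR 1)) AND NOT 0) -> 1
  row 18 [10010]: (((1 OR NOT 0) IMPLIES (NOT 0 XOR 1)) AND NOT 0) -> 0
  row 19 [10011]: (((1 OR NOT 0) IMPLIES (NOT 1 XOR 1)) AND NOT 0) -> 1
  row 20 [10100]: (((0 OR NOT 0) IMPLIES (NOT 0 XOR 1)) AND NOT 0) -> 0
  row 21 [10101]: (((0 OR NOT 0) IMPLIES (NOT 1 XOR 1)) AND NOT 0) -> 1
  row 22 [10110]: (((1 OR NOT 0) IMPLIES (NOT 0 XOR 1)) AND NOT 0) -> 0
  row 23 [10111]: (((1 OR NOT 0) IMPLIES (NOT 1 XOR 1)) AND NOT 0) -> 1
  row 24 [11000]: (((0 OR NOT 1) IMPLIES (NOT 0 XOR 1)) AND NOT 1) -> 0
  row 25 [11001]: (((0 OR NOT 1) IMPLIES (NOT 1 XOR 1)) AND NOT 1) -> 0
  row 26 [11010]: (((1 OR NOT 1) IMPLIES (NOT 0 XOR 1)) AND NOT 1) -> 0
  row 27 [11011]: (((1 OR NOT 1) IMPLIES (NOT 1 XOR 1)) AND NOT 1) -> 0
  row 28 [11100]: (((0 OR NOT 1) IMPLIES (NOT 0 XOR 1)) AND NOT 1) -> 0
  row 29 [11101]: (((0 OR NOT 1) IMPLIES (NOT 1 XOR 1)) AND NOT 1) -> 0
  row 30 [11110]: (((1 OR NOT 1) IMPLIES (NOT 0 XOR 1)) AND NOT 1) -> 0
  row 31 [11111]: (((1 OR NOT 1) IMPLIES (NOT 1 XOR 1)) AND NOT 1) -> 0
Full result column, 8 rows per line (x1,x2 fixed per line; x3,x4,x5 runs 000..111 left to right):
  rows 0-7 [x1,x2=00]: 10101010  (ones: 4)
  rows 8-15 [x1,x2=01]: 00000000  (ones: 0)
  rows 16-23 [x1,x2=10]: 01010101  (ones: 4)
  rows 24-31 [x1,x2=11]: 00000000  (ones: 0)
Count of 1-rows = 4+0+4+0 = 8

8


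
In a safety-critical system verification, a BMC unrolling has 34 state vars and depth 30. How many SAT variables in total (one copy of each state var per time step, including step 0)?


BMC unrolls to depth k, creating one copy of each state var for steps 0..k.
Step count = 30 + 1 = 31 (steps 0 through 30)
Vars per step = 34
Total = 34 * 31 = 1054

1054


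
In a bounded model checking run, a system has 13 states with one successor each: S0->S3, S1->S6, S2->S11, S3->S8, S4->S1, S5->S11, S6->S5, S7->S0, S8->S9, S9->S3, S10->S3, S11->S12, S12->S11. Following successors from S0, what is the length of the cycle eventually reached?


Trace from S0 until a state repeats:
  S0 -> S3 -> S8 -> S9 -> S3
S3 first seen at step 1, revisited at step 4.
Cycle length = 4 - 1 = 3

3


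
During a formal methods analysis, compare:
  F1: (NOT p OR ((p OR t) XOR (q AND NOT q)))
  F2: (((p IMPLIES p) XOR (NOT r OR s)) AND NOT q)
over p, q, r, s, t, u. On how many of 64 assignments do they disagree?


F1 = (NOT p OR ((p OR t) XOR (q AND NOT q)))
F2 = (((p IMPLIES p) XOR (NOT r OR s)) AND NOT q)
Evaluate both on each of 64 rows (bits = p,q,r,s,t,u):
  row 0 [000000]: F1=1 F2=0 (differ) -> 1
  row 1 [000001]: F1=1 F2=0 (differ) -> 1
  row 2 [000010]: F1=1 F2=0 (differ) -> 1
  row 3 [000011]: F1=1 F2=0 (differ) -> 1
  row 4 [000100]: F1=1 F2=0 (differ) -> 1
  (every remaining row is evaluated the same way; all 64 results are listed next)
Full result column, 8 rows per line (p,q,r fixed per line; s,t,u runs 000..111 left to right):
  rows 0-7 [p,q,r=000]: 11111111  (ones: 8)
  rows 8-15 [p,q,r=001]: 00001111  (ones: 4)
  rows 16-23 [p,q,r=010]: 11111111  (ones: 8)
  rows 24-31 [p,q,r=011]: 11111111  (ones: 8)
  rows 32-39 [p,q,r=100]: 11111111  (ones: 8)
  rows 40-47 [p,q,r=101]: 00001111  (ones: 4)
  rows 48-55 [p,q,r=110]: 11111111  (ones: 8)
  rows 56-63 [p,q,r=111]: 11111111  (ones: 8)
Disagreements = 8+4+8+8+8+4+8+8 = 56

56


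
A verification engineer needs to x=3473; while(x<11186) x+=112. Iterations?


Step 1: x goes from 3473 toward 11186 by 112; the body runs while x<11186, so iterations = ceil((bound-start)/step)
Step 2: Distance=7713
Step 3: ceil(7713/112)=69

69


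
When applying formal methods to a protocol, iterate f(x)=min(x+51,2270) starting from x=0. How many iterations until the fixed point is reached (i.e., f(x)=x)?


Step 1: x=0, cap=2270, increment=51
Step 2: x grows by 51 each step until capped at 2270; fixed point is x=2270
Step 3: iterations = ceil(2270/51) = 45

45


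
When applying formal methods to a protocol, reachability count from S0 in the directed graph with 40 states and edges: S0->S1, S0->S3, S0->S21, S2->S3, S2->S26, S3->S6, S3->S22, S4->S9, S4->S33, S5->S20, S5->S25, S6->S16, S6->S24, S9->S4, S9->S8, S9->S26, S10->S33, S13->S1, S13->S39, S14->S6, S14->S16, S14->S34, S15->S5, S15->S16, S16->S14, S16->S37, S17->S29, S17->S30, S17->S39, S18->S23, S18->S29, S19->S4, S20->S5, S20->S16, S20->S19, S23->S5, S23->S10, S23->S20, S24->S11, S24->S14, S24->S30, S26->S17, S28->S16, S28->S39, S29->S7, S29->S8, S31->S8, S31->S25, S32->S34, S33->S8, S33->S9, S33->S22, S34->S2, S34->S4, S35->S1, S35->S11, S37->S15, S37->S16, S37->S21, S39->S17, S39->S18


BFS from S0:
  layer 0: {S0}
  layer 1: {S1, S3, S21}
  layer 2: {S6, S22}
  layer 3: {S16, S24}
  layer 4: {S11, S14, S30, S37}
  layer 5: {S15, S34}
  layer 6: {S2, S4, S5}
  layer 7: {S9, S20, S25, S26, S33}
  layer 8: {S8, S17, S19}
  layer 9: {S29, S39}
  layer 10: {S7, S18}
  layer 11: {S23}
  layer 12: {S10}
Reachable set: {S0, S1, S2, S3, S4, S5, S6, S7, S8, S9, S10, S11, S14, S15, S16, S17, S18, S19, S20, S21, S22, S23, S24, S25, S26, S29, S30, S33, S34, S37, S39}
Count = 31

31


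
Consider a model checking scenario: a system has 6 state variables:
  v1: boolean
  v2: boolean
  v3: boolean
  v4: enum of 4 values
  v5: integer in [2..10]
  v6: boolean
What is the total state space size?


State space = product of domain sizes of all variables.
Domain sizes:
  v1 (boolean): 2
  v2 (boolean): 2
  v3 (boolean): 2
  v4 (enum of 4 values): 4
  v5 (integer in [2..10]): 9
  v6 (boolean): 2
Product = 2 * 2 * 2 * 4 * 9 * 2 = 576

576


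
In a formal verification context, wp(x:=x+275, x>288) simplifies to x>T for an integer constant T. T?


Formula: wp(x:=E, P) = P[E/x] (substitute E for x in postcondition)
Step 1: Postcondition: x>288
Step 2: Substitute x+275 for x: x+275>288
Step 3: Solve for x: x > 288-275 = 13

13


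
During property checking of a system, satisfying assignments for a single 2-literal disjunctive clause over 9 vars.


Step 1: Total=2^9=512
Step 2: Unsat when all 2 false: 2^7=128
Step 3: Sat=512-128=384

384


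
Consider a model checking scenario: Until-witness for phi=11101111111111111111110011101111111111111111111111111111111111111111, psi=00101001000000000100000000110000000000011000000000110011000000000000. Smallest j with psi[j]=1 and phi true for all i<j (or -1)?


(phi U psi) at 0: need smallest j with psi[j]=1 and phi[i]=1 for all i in [0,j).
Scan from step 0:
  step 0: phi=1, psi=0 -> continue
  step 1: phi=1, psi=0 -> continue
  step 2: psi=1 and phi held for [0,2) -> witness found
Witness step = 2

2


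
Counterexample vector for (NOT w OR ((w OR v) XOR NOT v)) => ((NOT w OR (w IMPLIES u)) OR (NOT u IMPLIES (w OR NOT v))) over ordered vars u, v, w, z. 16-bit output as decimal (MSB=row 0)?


F1 = (NOT w OR ((w OR v) XOR NOT v))
F2 = ((NOT w OR (w IMPLIES u)) OR (NOT u IMPLIES (w OR NOT v)))
Counterexample to F1=>F2 is where F1=1 and F2=0.
Evaluate each row (bits = u,v,w,z, MSB first):
  row 0 [0000]: F1=1 F2=1 -> F1&~F2 -> 0
  row 1 [0001]: F1=1 F2=1 -> F1&~F2 -> 0
  row 2 [0010]: F1=0 F2=1 -> F1&~F2 -> 0
  row 3 [0011]: F1=0 F2=1 -> F1&~F2 -> 0
  row 4 [0100]: F1=1 F2=1 -> F1&~F2 -> 0
  row 5 [0101]: F1=1 F2=1 -> F1&~F2 -> 0
  row 6 [0110]: F1=1 F2=1 -> F1&~F2 -> 0
  row 7 [0111]: F1=1 F2=1 -> F1&~F2 -> 0
  row 8 [1000]: F1=1 F2=1 -> F1&~F2 -> 0
  row 9 [1001]: F1=1 F2=1 -> F1&~F2 -> 0
  row 10 [1010]: F1=0 F2=1 -> F1&~F2 -> 0
  row 11 [1011]: F1=0 F2=1 -> F1&~F2 -> 0
  row 12 [1100]: F1=1 F2=1 -> F1&~F2 -> 0
  row 13 [1101]: F1=1 F2=1 -> F1&~F2 -> 0
  row 14 [1110]: F1=1 F2=1 -> F1&~F2 -> 0
  row 15 [1111]: F1=1 F2=1 -> F1&~F2 -> 0
Full result column, 4 rows per line (u,v fixed per line; w,z runs 00..11 left to right):
  rows 0-3 [u,v=00]: 0000  = hex 0
  rows 4-7 [u,v=01]: 0000  = hex 0
  rows 8-11 [u,v=10]: 0000  = hex 0
  rows 12-15 [u,v=11]: 0000  = hex 0
Counterexample vector (row 0 .. row 15) = 0000000000000000
Output column grouped in 4s = 0000 0000 0000 0000 = 0x0000
Convert to decimal digit by digit (value = value*16 + digit):
  0 -> 0
  0*16 + 0 = 0
  0*16 + 0 = 0
  0*16 + 0 = 0
Decimal = 0

0


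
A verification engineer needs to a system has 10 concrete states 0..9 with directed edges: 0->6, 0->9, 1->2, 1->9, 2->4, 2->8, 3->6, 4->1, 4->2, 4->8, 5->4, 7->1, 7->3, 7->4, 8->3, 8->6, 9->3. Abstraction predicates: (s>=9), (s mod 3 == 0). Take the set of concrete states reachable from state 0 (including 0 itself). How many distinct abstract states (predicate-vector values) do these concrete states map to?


BFS from 0:
Concrete reachable: {0, 3, 6, 9}
Abstract via predicates (s>=9), (s mod 3 == 0):
  (0,1) <- {0, 3, 6}
  (1,1) <- {9}
Distinct abstract states = 2

2


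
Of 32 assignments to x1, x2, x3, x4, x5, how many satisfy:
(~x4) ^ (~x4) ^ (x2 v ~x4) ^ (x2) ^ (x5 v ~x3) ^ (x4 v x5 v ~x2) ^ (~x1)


CNF with 7 clauses over 5 vars (32 assignments).
An assignment satisfies CNF iff every clause has >=1 true literal.
Check each row (bits = x1,x2,x3,x4,x5; clause T/F shown):
  row 0 [00000]: clauses=TTTFTTT -> 0
  row 1 [00001]: clauses=TTTFTTT -> 0
  row 2 [00010]: clauses=FFFFTTT -> 0
  row 3 [00011]: clauses=FFFFTTT -> 0
  row 4 [00100]: clauses=TTTFFTT -> 0
  row 5 [00101]: clauses=TTTFTTT -> 0
  row 6 [00110]: clauses=FFFFFTT -> 0
  row 7 [00111]: clauses=FFFFTTT -> 0
  row 8 [01000]: clauses=TTTTTFT -> 0
  row 9 [01001]: clauses=TTTTTTT -> 1
  row 10 [01010]: clauses=FFTTTTT -> 0
  row 11 [01011]: clauses=FFTTTTT -> 0
  row 12 [01100]: clauses=TTTTFFT -> 0
  row 13 [01101]: clauses=TTTTTTT -> 1
  row 14 [01110]: clauses=FFTTFTT -> 0
  row 15 [01111]: clauses=FFTTTTT -> 0
  row 16 [10000]: clauses=TTTFTTF -> 0
  row 17 [10001]: clauses=TTTFTTF -> 0
  row 18 [10010]: clauses=FFFFTTF -> 0
  row 19 [10011]: clauses=FFFFTTF -> 0
  row 20 [10100]: clauses=TTTFFTF -> 0
  row 21 [10101]: clauses=TTTFTTF -> 0
  row 22 [10110]: clauses=FFFFFTF -> 0
  row 23 [10111]: clauses=FFFFTTF -> 0
  row 24 [11000]: clauses=TTTTTFF -> 0
  row 25 [11001]: clauses=TTTTTTF -> 0
  row 26 [11010]: clauses=FFTTTTF -> 0
  row 27 [11011]: clauses=FFTTTTF -> 0
  row 28 [11100]: clauses=TTTTFFF -> 0
  row 29 [11101]: clauses=TTTTTTF -> 0
  row 30 [11110]: clauses=FFTTFTF -> 0
  row 31 [11111]: clauses=FFTTTTF -> 0
Full result column, 8 rows per line (x1,x2 fixed per line; x3,x4,x5 runs 000..111 left to right):
  rows 0-7 [x1,x2=00]: 00000000  (ones: 0)
  rows 8-15 [x1,x2=01]: 01000100  (ones: 2)
  rows 16-23 [x1,x2=10]: 00000000  (ones: 0)
  rows 24-31 [x1,x2=11]: 00000000  (ones: 0)
Satisfying assignments = 0+2+0+0 = 2

2


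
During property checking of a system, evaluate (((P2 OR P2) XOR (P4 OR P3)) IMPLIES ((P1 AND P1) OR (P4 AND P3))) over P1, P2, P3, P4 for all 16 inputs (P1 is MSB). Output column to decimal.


Formula: (((P2 OR P2) XOR (P4 OR P3)) IMPLIES ((P1 AND P1) OR (P4 AND P3))) over P1, P2, P3, P4 (16 rows)
Evaluate each row (bits = P1,P2,P3,P4, MSB first):
  row 0 [0000]: (((0 OR 0) XOR (0 OR 0)) IMPLIES ((0 AND 0) OR (0 AND 0))) -> 1
  row 1 [0001]: (((0 OR 0) XOR (1 OR 0)) IMPLIES ((0 AND 0) OR (1 AND 0))) -> 0
  row 2 [0010]: (((0 OR 0) XOR (0 OR 1)) IMPLIES ((0 AND 0) OR (0 AND 1))) -> 0
  row 3 [0011]: (((0 OR 0) XOR (1 OR 1)) IMPLIES ((0 AND 0) OR (1 AND 1))) -> 1
  row 4 [0100]: (((1 OR 1) XOR (0 OR 0)) IMPLIES ((0 AND 0) OR (0 AND 0))) -> 0
  row 5 [0101]: (((1 OR 1) XOR (1 OR 0)) IMPLIES ((0 AND 0) OR (1 AND 0))) -> 1
  row 6 [0110]: (((1 OR 1) XOR (0 OR 1)) IMPLIES ((0 AND 0) OR (0 AND 1))) -> 1
  row 7 [0111]: (((1 OR 1) XOR (1 OR 1)) IMPLIES ((0 AND 0) OR (1 AND 1))) -> 1
  row 8 [1000]: (((0 OR 0) XOR (0 OR 0)) IMPLIES ((1 AND 1) OR (0 AND 0))) -> 1
  row 9 [1001]: (((0 OR 0) XOR (1 OR 0)) IMPLIES ((1 AND 1) OR (1 AND 0))) -> 1
  row 10 [1010]: (((0 OR 0) XOR (0 OR 1)) IMPLIES ((1 AND 1) OR (0 AND 1))) -> 1
  row 11 [1011]: (((0 OR 0) XOR (1 OR 1)) IMPLIES ((1 AND 1) OR (1 AND 1))) -> 1
  row 12 [1100]: (((1 OR 1) XOR (0 OR 0)) IMPLIES ((1 AND 1) OR (0 AND 0))) -> 1
  row 13 [1101]: (((1 OR 1) XOR (1 OR 0)) IMPLIES ((1 AND 1) OR (1 AND 0))) -> 1
  row 14 [1110]: (((1 OR 1) XOR (0 OR 1)) IMPLIES ((1 AND 1) OR (0 AND 1))) -> 1
  row 15 [1111]: (((1 OR 1) XOR (1 OR 1)) IMPLIES ((1 AND 1) OR (1 AND 1))) -> 1
Full result column, 4 rows per line (P1,P2 fixed per line; P3,P4 runs 00..11 left to right):
  rows 0-3 [P1,P2=00]: 1001  = hex 9
  rows 4-7 [P1,P2=01]: 0111  = hex 7
  rows 8-11 [P1,P2=10]: 1111  = hex F
  rows 12-15 [P1,P2=11]: 1111  = hex F
Output column (row 0 .. row 15) = 1001011111111111
Output column grouped in 4s = 1001 0111 1111 1111 = 0x97FF
Convert to decimal digit by digit (value = value*16 + digit):
  9 -> 9
  9*16 + 7 = 151
  151*16 + 15 (F) = 2431
  2431*16 + 15 (F) = 38911
Decimal = 38911

38911


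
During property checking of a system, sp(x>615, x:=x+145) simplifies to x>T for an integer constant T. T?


Formula: sp(P, x:=E) = exists old_x. (x = E[old_x/x]) AND P[old_x/x] (old_x is the value of x before the assignment; eliminate old_x by solving x = E[old_x/x] for old_x)
Step 1: Precondition P: x>615, i.e. old_x > 615
Step 2: Assignment gives x = old_x + 145, so old_x = x - 145
Step 3: Substitute into P: x - 145 > 615
Step 4: Simplify: x > 615+145 = 760

760


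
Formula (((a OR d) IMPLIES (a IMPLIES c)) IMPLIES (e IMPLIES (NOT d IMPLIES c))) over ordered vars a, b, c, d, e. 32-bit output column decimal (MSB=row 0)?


Formula: (((a OR d) IMPLIES (a IMPLIES c)) IMPLIES (e IMPLIES (NOT d IMPLIES c))) over a, b, c, d, e (32 rows)
Evaluate each row (bits = a,b,c,d,e, MSB first):
  row 0 [00000]: (((0 OR 0) IMPLIES (0 IMPLIES 0)) IMPLIES (0 IMPLIES (NOT 0 IMPLIES 0))) -> 1
  row 1 [00001]: (((0 OR 0) IMPLIES (0 IMPLIES 0)) IMPLIES (1 IMPLIES (NOT 0 IMPLIES 0))) -> 0
  row 2 [00010]: (((0 OR 1) IMPLIES (0 IMPLIES 0)) IMPLIES (0 IMPLIES (NOT 1 IMPLIES 0))) -> 1
  row 3 [00011]: (((0 OR 1) IMPLIES (0 IMPLIES 0)) IMPLIES (1 IMPLIES (NOT 1 IMPLIES 0))) -> 1
  row 4 [00100]: (((0 OR 0) IMPLIES (0 IMPLIES 1)) IMPLIES (0 IMPLIES (NOT 0 IMPLIES 1))) -> 1
  row 5 [00101]: (((0 OR 0) IMPLIES (0 IMPLIES 1)) IMPLIES (1 IMPLIES (NOT 0 IMPLIES 1))) -> 1
  row 6 [00110]: (((0 OR 1) IMPLIES (0 IMPLIES 1)) IMPLIES (0 IMPLIES (NOT 1 IMPLIES 1))) -> 1
  row 7 [00111]: (((0 OR 1) IMPLIES (0 IMPLIES 1)) IMPLIES (1 IMPLIES (NOT 1 IMPLIES 1))) -> 1
  row 8 [01000]: (((0 OR 0) IMPLIES (0 IMPLIES 0)) IMPLIES (0 IMPLIES (NOT 0 IMPLIES 0))) -> 1
  row 9 [01001]: (((0 OR 0) IMPLIES (0 IMPLIES 0)) IMPLIES (1 IMPLIES (NOT 0 IMPLIES 0))) -> 0
  row 10 [01010]: (((0 OR 1) IMPLIES (0 IMPLIES 0)) IMPLIES (0 IMPLIES (NOT 1 IMPLIES 0))) -> 1
  row 11 [01011]: (((0 OR 1) IMPLIES (0 IMPLIES 0)) IMPLIES (1 IMPLIES (NOT 1 IMPLIES 0))) -> 1
  row 12 [01100]: (((0 OR 0) IMPLIES (0 IMPLIES 1)) IMPLIES (0 IMPLIES (NOT 0 IMPLIES 1))) -> 1
  row 13 [01101]: (((0 OR 0) IMPLIES (0 IMPLIES 1)) IMPLIES (1 IMPLIES (NOT 0 IMPLIES 1))) -> 1
  row 14 [01110]: (((0 OR 1) IMPLIES (0 IMPLIES 1)) IMPLIES (0 IMPLIES (NOT 1 IMPLIES 1))) -> 1
  row 15 [01111]: (((0 OR 1) IMPLIES (0 IMPLIES 1)) IMPLIES (1 IMPLIES (NOT 1 IMPLIES 1))) -> 1
  row 16 [10000]: (((1 OR 0) IMPLIES (1 IMPLIES 0)) IMPLIES (0 IMPLIES (NOT 0 IMPLIES 0))) -> 1
  row 17 [10001]: (((1 OR 0) IMPLIES (1 IMPLIES 0)) IMPLIES (1 IMPLIES (NOT 0 IMPLIES 0))) -> 1
  row 18 [10010]: (((1 OR 1) IMPLIES (1 IMPLIES 0)) IMPLIES (0 IMPLIES (NOT 1 IMPLIES 0))) -> 1
  row 19 [10011]: (((1 OR 1) IMPLIES (1 IMPLIES 0)) IMPLIES (1 IMPLIES (NOT 1 IMPLIES 0))) -> 1
  row 20 [10100]: (((1 OR 0) IMPLIES (1 IMPLIES 1)) IMPLIES (0 IMPLIES (NOT 0 IMPLIES 1))) -> 1
  row 21 [10101]: (((1 OR 0) IMPLIES (1 IMPLIES 1)) IMPLIES (1 IMPLIES (NOT 0 IMPLIES 1))) -> 1
  row 22 [10110]: (((1 OR 1) IMPLIES (1 IMPLIES 1)) IMPLIES (0 IMPLIES (NOT 1 IMPLIES 1))) -> 1
  row 23 [10111]: (((1 OR 1) IMPLIES (1 IMPLIES 1)) IMPLIES (1 IMPLIES (NOT 1 IMPLIES 1))) -> 1
  row 24 [11000]: (((1 OR 0) IMPLIES (1 IMPLIES 0)) IMPLIES (0 IMPLIES (NOT 0 IMPLIES 0))) -> 1
  row 25 [11001]: (((1 OR 0) IMPLIES (1 IMPLIES 0)) IMPLIES (1 IMPLIES (NOT 0 IMPLIES 0))) -> 1
  row 26 [11010]: (((1 OR 1) IMPLIES (1 IMPLIES 0)) IMPLIES (0 IMPLIES (NOT 1 IMPLIES 0))) -> 1
  row 27 [11011]: (((1 OR 1) IMPLIES (1 IMPLIES 0)) IMPLIES (1 IMPLIES (NOT 1 IMPLIES 0))) -> 1
  row 28 [11100]: (((1 OR 0) IMPLIES (1 IMPLIES 1)) IMPLIES (0 IMPLIES (NOT 0 IMPLIES 1))) -> 1
  row 29 [11101]: (((1 OR 0) IMPLIES (1 IMPLIES 1)) IMPLIES (1 IMPLIES (NOT 0 IMPLIES 1))) -> 1
  row 30 [11110]: (((1 OR 1) IMPLIES (1 IMPLIES 1)) IMPLIES (0 IMPLIES (NOT 1 IMPLIES 1))) -> 1
  row 31 [11111]: (((1 OR 1) IMPLIES (1 IMPLIES 1)) IMPLIES (1 IMPLIES (NOT 1 IMPLIES 1))) -> 1
Full result column, 4 rows per line (a,b,c fixed per line; d,e runs 00..11 left to right):
  rows 0-3 [a,b,c=000]: 1011  = hex B
  rows 4-7 [a,b,c=001]: 1111  = hex F
  rows 8-11 [a,b,c=010]: 1011  = hex B
  rows 12-15 [a,b,c=011]: 1111  = hex F
  rows 16-19 [a,b,c=100]: 1111  = hex F
  rows 20-23 [a,b,c=101]: 1111  = hex F
  rows 24-27 [a,b,c=110]: 1111  = hex F
  rows 28-31 [a,b,c=111]: 1111  = hex F
Output column (row 0 .. row 31) = 10111111101111111111111111111111
Output column grouped in 4s = 1011 1111 1011 1111 1111 1111 1111 1111 = 0xBFBFFFFF
Convert to decimal digit by digit (value = value*16 + digit):
  B -> 11
  11*16 + 15 (F) = 191
  191*16 + 11 (B) = 3067
  3067*16 + 15 (F) = 49087
  49087*16 + 15 (F) = 785407
  785407*16 + 15 (F) = 12566527
  12566527*16 + 15 (F) = 201064447
  201064447*16 + 15 (F) = 3217031167
Decimal = 3217031167

3217031167


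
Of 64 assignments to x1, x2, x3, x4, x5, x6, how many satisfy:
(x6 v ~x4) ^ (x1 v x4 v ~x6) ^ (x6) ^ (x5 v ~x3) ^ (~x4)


CNF with 5 clauses over 6 vars (64 assignments).
An assignment satisfies CNF iff every clause has >=1 true literal.
Check each row (bits = x1,x2,x3,x4,x5,x6; clause T/F shown):
  row 0 [000000]: clauses=TTFTT -> 0
  row 1 [000001]: clauses=TFTTT -> 0
  row 2 [000010]: clauses=TTFTT -> 0
  row 3 [000011]: clauses=TFTTT -> 0
  row 4 [000100]: clauses=FTFTF -> 0
  (every remaining row is evaluated the same way; all 64 results are listed next)
Full result column, 8 rows per line (x1,x2,x3 fixed per line; x4,x5,x6 runs 000..111 left to right):
  rows 0-7 [x1,x2,x3=000]: 00000000  (ones: 0)
  rows 8-15 [x1,x2,x3=001]: 00000000  (ones: 0)
  rows 16-23 [x1,x2,x3=010]: 00000000  (ones: 0)
  rows 24-31 [x1,x2,x3=011]: 00000000  (ones: 0)
  rows 32-39 [x1,x2,x3=100]: 01010000  (ones: 2)
  rows 40-47 [x1,x2,x3=101]: 00010000  (ones: 1)
  rows 48-55 [x1,x2,x3=110]: 01010000  (ones: 2)
  rows 56-63 [x1,x2,x3=111]: 00010000  (ones: 1)
Satisfying assignments = 0+0+0+0+2+1+2+1 = 6

6


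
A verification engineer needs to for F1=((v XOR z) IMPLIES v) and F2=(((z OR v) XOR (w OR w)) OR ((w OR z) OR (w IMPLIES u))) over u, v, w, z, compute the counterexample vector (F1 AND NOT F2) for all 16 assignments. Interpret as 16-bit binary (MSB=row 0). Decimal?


F1 = ((v XOR z) IMPLIES v)
F2 = (((z OR v) XOR (w OR w)) OR ((w OR z) OR (w IMPLIES u)))
Counterexample to F1=>F2 is where F1=1 and F2=0.
Evaluate each row (bits = u,v,w,z, MSB first):
  row 0 [0000]: F1=1 F2=1 -> F1&~F2 -> 0
  row 1 [0001]: F1=0 F2=1 -> F1&~F2 -> 0
  row 2 [0010]: F1=1 F2=1 -> F1&~F2 -> 0
  row 3 [0011]: F1=0 F2=1 -> F1&~F2 -> 0
  row 4 [0100]: F1=1 F2=1 -> F1&~F2 -> 0
  row 5 [0101]: F1=1 F2=1 -> F1&~F2 -> 0
  row 6 [0110]: F1=1 F2=1 -> F1&~F2 -> 0
  row 7 [0111]: F1=1 F2=1 -> F1&~F2 -> 0
  row 8 [1000]: F1=1 F2=1 -> F1&~F2 -> 0
  row 9 [1001]: F1=0 F2=1 -> F1&~F2 -> 0
  row 10 [1010]: F1=1 F2=1 -> F1&~F2 -> 0
  row 11 [1011]: F1=0 F2=1 -> F1&~F2 -> 0
  row 12 [1100]: F1=1 F2=1 -> F1&~F2 -> 0
  row 13 [1101]: F1=1 F2=1 -> F1&~F2 -> 0
  row 14 [1110]: F1=1 F2=1 -> F1&~F2 -> 0
  row 15 [1111]: F1=1 F2=1 -> F1&~F2 -> 0
Full result column, 4 rows per line (u,v fixed per line; w,z runs 00..11 left to right):
  rows 0-3 [u,v=00]: 0000  = hex 0
  rows 4-7 [u,v=01]: 0000  = hex 0
  rows 8-11 [u,v=10]: 0000  = hex 0
  rows 12-15 [u,v=11]: 0000  = hex 0
Counterexample vector (row 0 .. row 15) = 0000000000000000
Output column grouped in 4s = 0000 0000 0000 0000 = 0x0000
Convert to decimal digit by digit (value = value*16 + digit):
  0 -> 0
  0*16 + 0 = 0
  0*16 + 0 = 0
  0*16 + 0 = 0
Decimal = 0

0


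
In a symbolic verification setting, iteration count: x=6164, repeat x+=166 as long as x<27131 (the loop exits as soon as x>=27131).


Step 1: x goes from 6164 toward 27131 by 166; the body runs while x<27131, so iterations = ceil((bound-start)/step)
Step 2: Distance=20967
Step 3: ceil(20967/166)=127

127


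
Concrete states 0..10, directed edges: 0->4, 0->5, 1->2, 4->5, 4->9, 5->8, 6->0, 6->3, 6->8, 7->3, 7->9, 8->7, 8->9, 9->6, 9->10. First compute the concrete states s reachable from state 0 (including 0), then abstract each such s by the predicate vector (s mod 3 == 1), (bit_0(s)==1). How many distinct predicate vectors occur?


BFS from 0:
Concrete reachable: {0, 3, 4, 5, 6, 7, 8, 9, 10}
Abstract via predicates (s mod 3 == 1), (bit_0(s)==1):
  (0,0) <- {0, 6, 8}
  (0,1) <- {3, 5, 9}
  (1,0) <- {4, 10}
  (1,1) <- {7}
Distinct abstract states = 4

4


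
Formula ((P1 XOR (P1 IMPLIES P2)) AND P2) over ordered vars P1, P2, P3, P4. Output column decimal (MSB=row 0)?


Formula: ((P1 XOR (P1 IMPLIES P2)) AND P2) over P1, P2, P3, P4 (16 rows)
Evaluate each row (bits = P1,P2,P3,P4, MSB first):
  row 0 [0000]: ((0 XOR (0 IMPLIES 0)) AND 0) -> 0
  row 1 [0001]: ((0 XOR (0 IMPLIES 0)) AND 0) -> 0
  row 2 [0010]: ((0 XOR (0 IMPLIES 0)) AND 0) -> 0
  row 3 [0011]: ((0 XOR (0 IMPLIES 0)) AND 0) -> 0
  row 4 [0100]: ((0 XOR (0 IMPLIES 1)) AND 1) -> 1
  row 5 [0101]: ((0 XOR (0 IMPLIES 1)) AND 1) -> 1
  row 6 [0110]: ((0 XOR (0 IMPLIES 1)) AND 1) -> 1
  row 7 [0111]: ((0 XOR (0 IMPLIES 1)) AND 1) -> 1
  row 8 [1000]: ((1 XOR (1 IMPLIES 0)) AND 0) -> 0
  row 9 [1001]: ((1 XOR (1 IMPLIES 0)) AND 0) -> 0
  row 10 [1010]: ((1 XOR (1 IMPLIES 0)) AND 0) -> 0
  row 11 [1011]: ((1 XOR (1 IMPLIES 0)) AND 0) -> 0
  row 12 [1100]: ((1 XOR (1 IMPLIES 1)) AND 1) -> 0
  row 13 [1101]: ((1 XOR (1 IMPLIES 1)) AND 1) -> 0
  row 14 [1110]: ((1 XOR (1 IMPLIES 1)) AND 1) -> 0
  row 15 [1111]: ((1 XOR (1 IMPLIES 1)) AND 1) -> 0
Full result column, 4 rows per line (P1,P2 fixed per line; P3,P4 runs 00..11 left to right):
  rows 0-3 [P1,P2=00]: 0000  = hex 0
  rows 4-7 [P1,P2=01]: 1111  = hex F
  rows 8-11 [P1,P2=10]: 0000  = hex 0
  rows 12-15 [P1,P2=11]: 0000  = hex 0
Output column (row 0 .. row 15) = 0000111100000000
Output column grouped in 4s = 0000 1111 0000 0000 = 0x0F00
Convert to decimal digit by digit (value = value*16 + digit):
  0 -> 0
  0*16 + 15 (F) = 15
  15*16 + 0 = 240
  240*16 + 0 = 3840
Decimal = 3840

3840


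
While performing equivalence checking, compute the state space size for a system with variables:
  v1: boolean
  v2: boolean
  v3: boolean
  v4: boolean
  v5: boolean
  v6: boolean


State space = product of domain sizes of all variables.
Domain sizes:
  v1 (boolean): 2
  v2 (boolean): 2
  v3 (boolean): 2
  v4 (boolean): 2
  v5 (boolean): 2
  v6 (boolean): 2
Product = 2 * 2 * 2 * 2 * 2 * 2 = 64

64


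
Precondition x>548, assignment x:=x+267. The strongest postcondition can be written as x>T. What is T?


Formula: sp(P, x:=E) = exists old_x. (x = E[old_x/x]) AND P[old_x/x] (old_x is the value of x before the assignment; eliminate old_x by solving x = E[old_x/x] for old_x)
Step 1: Precondition P: x>548, i.e. old_x > 548
Step 2: Assignment gives x = old_x + 267, so old_x = x - 267
Step 3: Substitute into P: x - 267 > 548
Step 4: Simplify: x > 548+267 = 815

815


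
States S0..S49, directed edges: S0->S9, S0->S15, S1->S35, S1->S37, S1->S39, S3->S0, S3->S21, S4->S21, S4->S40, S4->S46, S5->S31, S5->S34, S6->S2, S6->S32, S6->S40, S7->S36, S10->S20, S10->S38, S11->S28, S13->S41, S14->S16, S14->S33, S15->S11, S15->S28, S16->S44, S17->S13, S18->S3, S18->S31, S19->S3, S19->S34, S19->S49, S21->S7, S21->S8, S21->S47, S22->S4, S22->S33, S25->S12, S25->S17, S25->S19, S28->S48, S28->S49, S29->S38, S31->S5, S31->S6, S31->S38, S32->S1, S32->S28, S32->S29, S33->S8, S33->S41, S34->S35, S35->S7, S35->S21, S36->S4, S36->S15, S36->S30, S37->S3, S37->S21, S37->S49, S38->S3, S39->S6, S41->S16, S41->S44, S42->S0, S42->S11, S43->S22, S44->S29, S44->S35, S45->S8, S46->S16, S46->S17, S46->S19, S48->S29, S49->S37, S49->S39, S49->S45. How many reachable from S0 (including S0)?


BFS from S0:
  layer 0: {S0}
  layer 1: {S9, S15}
  layer 2: {S11, S28}
  layer 3: {S48, S49}
  layer 4: {S29, S37, S39, S45}
  layer 5: {S3, S6, S8, S21, S38}
  layer 6: {S2, S7, S32, S40, S47}
  layer 7: {S1, S36}
  layer 8: {S4, S30, S35}
  layer 9: {S46}
  layer 10: {S16, S17, S19}
  layer 11: {S13, S34, S44}
  layer 12: {S41}
Reachable set: {S0, S1, S2, S3, S4, S6, S7, S8, S9, S11, S13, S15, S16, S17, S19, S21, S28, S29, S30, S32, S34, S35, S36, S37, S38, S39, S40, S41, S44, S45, S46, S47, S48, S49}
Count = 34

34


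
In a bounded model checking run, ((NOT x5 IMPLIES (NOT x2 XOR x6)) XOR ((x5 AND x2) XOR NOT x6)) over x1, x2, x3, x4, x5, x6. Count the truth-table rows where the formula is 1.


Formula: ((NOT x5 IMPLIES (NOT x2 XOR x6)) XOR ((x5 AND x2) XOR NOT x6)) over 6 vars (64 rows)
Evaluate each row (x1, x2, x3, x4, x5, x6 as bits, MSB first):
  row 0 [000000]: ((NOT 0 IMPLIES (NOT 0 XOR 0)) XOR ((0 AND 0) XOR NOT 0)) -> 0
  row 1 [000001]: ((NOT 0 IMPLIES (NOT 0 XOR 1)) XOR ((0 AND 0) XOR NOT 1)) -> 0
  row 2 [000010]: ((NOT 1 IMPLIES (NOT 0 XOR 0)) XOR ((1 AND 0) XOR NOT 0)) -> 0
  row 3 [000011]: ((NOT 1 IMPLIES (NOT 0 XOR 1)) XOR ((1 AND 0) XOR NOT 1)) -> 1
  row 4 [000100]: ((NOT 0 IMPLIES (NOT 0 XOR 0)) XOR ((0 AND 0) XOR NOT 0)) -> 0
  (every remaining row is evaluated the same way; all 64 results are listed next)
Full result column, 8 rows per line (x1,x2,x3 fixed per line; x4,x5,x6 runs 000..111 left to right):
  rows 0-7 [x1,x2,x3=000]: 00010001  (ones: 2)
  rows 8-15 [x1,x2,x3=001]: 00010001  (ones: 2)
  rows 16-23 [x1,x2,x3=010]: 11101110  (ones: 6)
  rows 24-31 [x1,x2,x3=011]: 11101110  (ones: 6)
  rows 32-39 [x1,x2,x3=100]: 00010001  (ones: 2)
  rows 40-47 [x1,x2,x3=101]: 00010001  (ones: 2)
  rows 48-55 [x1,x2,x3=110]: 11101110  (ones: 6)
  rows 56-63 [x1,x2,x3=111]: 11101110  (ones: 6)
Count of 1-rows = 2+2+6+6+2+2+6+6 = 32

32


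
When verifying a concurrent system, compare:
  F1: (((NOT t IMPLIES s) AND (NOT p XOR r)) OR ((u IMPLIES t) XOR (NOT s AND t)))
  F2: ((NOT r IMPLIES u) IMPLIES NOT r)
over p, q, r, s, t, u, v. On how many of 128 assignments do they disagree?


F1 = (((NOT t IMPLIES s) AND (NOT p XOR r)) OR ((u IMPLIES t) XOR (NOT s AND t)))
F2 = ((NOT r IMPLIES u) IMPLIES NOT r)
Evaluate both on each of 128 rows (bits = p,q,r,s,t,u,v):
  row 0 [0000000]: F1=1 F2=1 -> 0
  row 1 [0000001]: F1=1 F2=1 -> 0
  row 2 [0000010]: F1=0 F2=1 (differ) -> 1
  row 3 [0000011]: F1=0 F2=1 (differ) -> 1
  row 4 [0000100]: F1=1 F2=1 -> 0
  (every remaining row is evaluated the same way; all 128 results are listed next)
Full result column, 8 rows per line (p,q,r,s fixed per line; t,u,v runs 000..111 left to right):
  rows 0-7 [p,q,r,s=0000]: 00110000  (ones: 2)
  rows 8-15 [p,q,r,s=0001]: 00000000  (ones: 0)
  rows 16-23 [p,q,r,s=0010]: 11000000  (ones: 2)
  rows 24-31 [p,q,r,s=0011]: 11001111  (ones: 6)
  rows 32-39 [p,q,r,s=0100]: 00110000  (ones: 2)
  rows 40-47 [p,q,r,s=0101]: 00000000  (ones: 0)
  rows 48-55 [p,q,r,s=0110]: 11000000  (ones: 2)
  rows 56-63 [p,q,r,s=0111]: 11001111  (ones: 6)
  rows 64-71 [p,q,r,s=1000]: 00111111  (ones: 6)
  rows 72-79 [p,q,r,s=1001]: 00110000  (ones: 2)
  rows 80-87 [p,q,r,s=1010]: 11001111  (ones: 6)
  rows 88-95 [p,q,r,s=1011]: 11111111  (ones: 8)
  rows 96-103 [p,q,r,s=1100]: 00111111  (ones: 6)
  rows 104-111 [p,q,r,s=1101]: 00110000  (ones: 2)
  rows 112-119 [p,q,r,s=1110]: 11001111  (ones: 6)
  rows 120-127 [p,q,r,s=1111]: 11111111  (ones: 8)
Disagreements = 2+0+2+6+2+0+2+6+6+2+6+8+6+2+6+8 = 64

64


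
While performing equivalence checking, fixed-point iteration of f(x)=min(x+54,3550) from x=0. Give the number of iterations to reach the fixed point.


Step 1: x=0, cap=3550, increment=54
Step 2: x grows by 54 each step until capped at 3550; fixed point is x=3550
Step 3: iterations = ceil(3550/54) = 66

66


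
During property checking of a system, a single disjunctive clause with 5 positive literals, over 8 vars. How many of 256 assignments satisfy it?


Step 1: Total=2^8=256
Step 2: Unsat when all 5 false: 2^3=8
Step 3: Sat=256-8=248

248


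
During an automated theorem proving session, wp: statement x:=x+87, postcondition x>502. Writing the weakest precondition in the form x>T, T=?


Formula: wp(x:=E, P) = P[E/x] (substitute E for x in postcondition)
Step 1: Postcondition: x>502
Step 2: Substitute x+87 for x: x+87>502
Step 3: Solve for x: x > 502-87 = 415

415


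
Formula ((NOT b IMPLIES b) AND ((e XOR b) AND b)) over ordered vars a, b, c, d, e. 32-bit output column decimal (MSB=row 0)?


Formula: ((NOT b IMPLIES b) AND ((e XOR b) AND b)) over a, b, c, d, e (32 rows)
Evaluate each row (bits = a,b,c,d,e, MSB first):
  row 0 [00000]: ((NOT 0 IMPLIES 0) AND ((0 XOR 0) AND 0)) -> 0
  row 1 [00001]: ((NOT 0 IMPLIES 0) AND ((1 XOR 0) AND 0)) -> 0
  row 2 [00010]: ((NOT 0 IMPLIES 0) AND ((0 XOR 0) AND 0)) -> 0
  row 3 [00011]: ((NOT 0 IMPLIES 0) AND ((1 XOR 0) AND 0)) -> 0
  row 4 [00100]: ((NOT 0 IMPLIES 0) AND ((0 XOR 0) AND 0)) -> 0
  row 5 [00101]: ((NOT 0 IMPLIES 0) AND ((1 XOR 0) AND 0)) -> 0
  row 6 [00110]: ((NOT 0 IMPLIES 0) AND ((0 XOR 0) AND 0)) -> 0
  row 7 [00111]: ((NOT 0 IMPLIES 0) AND ((1 XOR 0) AND 0)) -> 0
  row 8 [01000]: ((NOT 1 IMPLIES 1) AND ((0 XOR 1) AND 1)) -> 1
  row 9 [01001]: ((NOT 1 IMPLIES 1) AND ((1 XOR 1) AND 1)) -> 0
  row 10 [01010]: ((NOT 1 IMPLIES 1) AND ((0 XOR 1) AND 1)) -> 1
  row 11 [01011]: ((NOT 1 IMPLIES 1) AND ((1 XOR 1) AND 1)) -> 0
  row 12 [01100]: ((NOT 1 IMPLIES 1) AND ((0 XOR 1) AND 1)) -> 1
  row 13 [01101]: ((NOT 1 IMPLIES 1) AND ((1 XOR 1) AND 1)) -> 0
  row 14 [01110]: ((NOT 1 IMPLIES 1) AND ((0 XOR 1) AND 1)) -> 1
  row 15 [01111]: ((NOT 1 IMPLIES 1) AND ((1 XOR 1) AND 1)) -> 0
  row 16 [10000]: ((NOT 0 IMPLIES 0) AND ((0 XOR 0) AND 0)) -> 0
  row 17 [10001]: ((NOT 0 IMPLIES 0) AND ((1 XOR 0) AND 0)) -> 0
  row 18 [10010]: ((NOT 0 IMPLIES 0) AND ((0 XOR 0) AND 0)) -> 0
  row 19 [10011]: ((NOT 0 IMPLIES 0) AND ((1 XOR 0) AND 0)) -> 0
  row 20 [10100]: ((NOT 0 IMPLIES 0) AND ((0 XOR 0) AND 0)) -> 0
  row 21 [10101]: ((NOT 0 IMPLIES 0) AND ((1 XOR 0) AND 0)) -> 0
  row 22 [10110]: ((NOT 0 IMPLIES 0) AND ((0 XOR 0) AND 0)) -> 0
  row 23 [10111]: ((NOT 0 IMPLIES 0) AND ((1 XOR 0) AND 0)) -> 0
  row 24 [11000]: ((NOT 1 IMPLIES 1) AND ((0 XOR 1) AND 1)) -> 1
  row 25 [11001]: ((NOT 1 IMPLIES 1) AND ((1 XOR 1) AND 1)) -> 0
  row 26 [11010]: ((NOT 1 IMPLIES 1) AND ((0 XOR 1) AND 1)) -> 1
  row 27 [11011]: ((NOT 1 IMPLIES 1) AND ((1 XOR 1) AND 1)) -> 0
  row 28 [11100]: ((NOT 1 IMPLIES 1) AND ((0 XOR 1) AND 1)) -> 1
  row 29 [11101]: ((NOT 1 IMPLIES 1) AND ((1 XOR 1) AND 1)) -> 0
  row 30 [11110]: ((NOT 1 IMPLIES 1) AND ((0 XOR 1) AND 1)) -> 1
  row 31 [11111]: ((NOT 1 IMPLIES 1) AND ((1 XOR 1) AND 1)) -> 0
Full result column, 4 rows per line (a,b,c fixed per line; d,e runs 00..11 left to right):
  rows 0-3 [a,b,c=000]: 0000  = hex 0
  rows 4-7 [a,b,c=001]: 0000  = hex 0
  rows 8-11 [a,b,c=010]: 1010  = hex A
  rows 12-15 [a,b,c=011]: 1010  = hex A
  rows 16-19 [a,b,c=100]: 0000  = hex 0
  rows 20-23 [a,b,c=101]: 0000  = hex 0
  rows 24-27 [a,b,c=110]: 1010  = hex A
  rows 28-31 [a,b,c=111]: 1010  = hex A
Output column (row 0 .. row 31) = 00000000101010100000000010101010
Output column grouped in 4s = 0000 0000 1010 1010 0000 0000 1010 1010 = 0x00AA00AA
Convert to decimal digit by digit (value = value*16 + digit):
  0 -> 0
  0*16 + 0 = 0
  0*16 + 10 (A) = 10
  10*16 + 10 (A) = 170
  170*16 + 0 = 2720
  2720*16 + 0 = 43520
  43520*16 + 10 (A) = 696330
  696330*16 + 10 (A) = 11141290
Decimal = 11141290

11141290


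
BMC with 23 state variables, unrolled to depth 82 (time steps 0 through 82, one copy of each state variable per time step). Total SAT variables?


BMC unrolls to depth k, creating one copy of each state var for steps 0..k.
Step count = 82 + 1 = 83 (steps 0 through 82)
Vars per step = 23
Total = 23 * 83 = 1909

1909


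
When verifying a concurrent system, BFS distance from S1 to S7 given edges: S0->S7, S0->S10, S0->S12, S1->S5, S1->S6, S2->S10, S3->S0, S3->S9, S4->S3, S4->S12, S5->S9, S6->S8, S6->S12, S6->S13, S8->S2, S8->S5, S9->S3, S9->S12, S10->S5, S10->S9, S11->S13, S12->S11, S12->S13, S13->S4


BFS layer-by-layer from S1:
  dist 0: {S1}
  dist 1: {S5, S6}
  dist 2: {S8, S9, S12, S13}
  dist 3: {S2, S3, S4, S11}
  dist 4: {S0, S10}
  dist 5: {S7}
  -> S7 reached at distance 5
Shortest path length = 5

5


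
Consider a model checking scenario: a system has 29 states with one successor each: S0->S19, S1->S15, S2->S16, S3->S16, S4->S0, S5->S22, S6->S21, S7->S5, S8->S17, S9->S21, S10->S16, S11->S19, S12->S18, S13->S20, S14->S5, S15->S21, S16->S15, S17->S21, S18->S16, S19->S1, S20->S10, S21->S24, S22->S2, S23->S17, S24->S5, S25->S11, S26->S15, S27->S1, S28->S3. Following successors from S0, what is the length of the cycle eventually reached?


Trace from S0 until a state repeats:
  S0 -> S19 -> S1 -> S15 -> S21 -> S24 -> S5 -> S22 -> S2 -> S16 -> S15
S15 first seen at step 3, revisited at step 10.
Cycle length = 10 - 3 = 7

7


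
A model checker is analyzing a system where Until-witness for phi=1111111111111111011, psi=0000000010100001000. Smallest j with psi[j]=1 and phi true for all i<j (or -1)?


(phi U psi) at 0: need smallest j with psi[j]=1 and phi[i]=1 for all i in [0,j).
Scan from step 0:
  step 0: phi=1, psi=0 -> continue
  step 1: phi=1, psi=0 -> continue
  step 2: phi=1, psi=0 -> continue
  step 3: phi=1, psi=0 -> continue
  step 8: psi=1 and phi held for [0,8) -> witness found
Witness step = 8

8


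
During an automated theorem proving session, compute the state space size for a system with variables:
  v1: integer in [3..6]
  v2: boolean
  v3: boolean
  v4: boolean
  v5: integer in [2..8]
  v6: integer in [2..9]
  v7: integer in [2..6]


State space = product of domain sizes of all variables.
Domain sizes:
  v1 (integer in [3..6]): 4
  v2 (boolean): 2
  v3 (boolean): 2
  v4 (boolean): 2
  v5 (integer in [2..8]): 7
  v6 (integer in [2..9]): 8
  v7 (integer in [2..6]): 5
Product = 4 * 2 * 2 * 2 * 7 * 8 * 5 = 8960

8960


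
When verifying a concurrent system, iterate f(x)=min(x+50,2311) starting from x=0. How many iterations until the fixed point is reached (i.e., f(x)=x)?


Step 1: x=0, cap=2311, increment=50
Step 2: x grows by 50 each step until capped at 2311; fixed point is x=2311
Step 3: iterations = ceil(2311/50) = 47

47


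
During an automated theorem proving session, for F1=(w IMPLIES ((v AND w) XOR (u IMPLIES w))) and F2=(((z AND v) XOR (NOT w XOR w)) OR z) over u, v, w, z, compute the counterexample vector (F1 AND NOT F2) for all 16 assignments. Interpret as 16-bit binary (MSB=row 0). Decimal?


F1 = (w IMPLIES ((v AND w) XOR (u IMPLIES w)))
F2 = (((z AND v) XOR (NOT w XOR w)) OR z)
Counterexample to F1=>F2 is where F1=1 and F2=0.
Evaluate each row (bits = u,v,w,z, MSB first):
  row 0 [0000]: F1=1 F2=1 -> F1&~F2 -> 0
  row 1 [0001]: F1=1 F2=1 -> F1&~F2 -> 0
  row 2 [0010]: F1=1 F2=1 -> F1&~F2 -> 0
  row 3 [0011]: F1=1 F2=1 -> F1&~F2 -> 0
  row 4 [0100]: F1=1 F2=1 -> F1&~F2 -> 0
  row 5 [0101]: F1=1 F2=1 -> F1&~F2 -> 0
  row 6 [0110]: F1=0 F2=1 -> F1&~F2 -> 0
  row 7 [0111]: F1=0 F2=1 -> F1&~F2 -> 0
  row 8 [1000]: F1=1 F2=1 -> F1&~F2 -> 0
  row 9 [1001]: F1=1 F2=1 -> F1&~F2 -> 0
  row 10 [1010]: F1=1 F2=1 -> F1&~F2 -> 0
  row 11 [1011]: F1=1 F2=1 -> F1&~F2 -> 0
  row 12 [1100]: F1=1 F2=1 -> F1&~F2 -> 0
  row 13 [1101]: F1=1 F2=1 -> F1&~F2 -> 0
  row 14 [1110]: F1=0 F2=1 -> F1&~F2 -> 0
  row 15 [1111]: F1=0 F2=1 -> F1&~F2 -> 0
Full result column, 4 rows per line (u,v fixed per line; w,z runs 00..11 left to right):
  rows 0-3 [u,v=00]: 0000  = hex 0
  rows 4-7 [u,v=01]: 0000  = hex 0
  rows 8-11 [u,v=10]: 0000  = hex 0
  rows 12-15 [u,v=11]: 0000  = hex 0
Counterexample vector (row 0 .. row 15) = 0000000000000000
Output column grouped in 4s = 0000 0000 0000 0000 = 0x0000
Convert to decimal digit by digit (value = value*16 + digit):
  0 -> 0
  0*16 + 0 = 0
  0*16 + 0 = 0
  0*16 + 0 = 0
Decimal = 0

0
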